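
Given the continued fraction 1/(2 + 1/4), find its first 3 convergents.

Using the convergent recurrence p_i = a_i*p_{i-1} + p_{i-2}, q_i = a_i*q_{i-1} + q_{i-2} with p_{-2}=0, p_{-1}=1, q_{-2}=1, q_{-1}=0:
  i=0: a_0=0, p_0 = 0*1 + 0 = 0, q_0 = 0*0 + 1 = 1.
  i=1: a_1=2, p_1 = 2*0 + 1 = 1, q_1 = 2*1 + 0 = 2.
  i=2: a_2=4, p_2 = 4*1 + 0 = 4, q_2 = 4*2 + 1 = 9.

0/1, 1/2, 4/9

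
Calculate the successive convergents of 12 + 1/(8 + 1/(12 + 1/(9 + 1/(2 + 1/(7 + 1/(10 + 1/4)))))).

12/1, 97/8, 1176/97, 10681/881, 22538/1859, 168447/13894, 1707008/140799, 6996479/577090

Using the convergent recurrence p_i = a_i*p_{i-1} + p_{i-2}, q_i = a_i*q_{i-1} + q_{i-2} with p_{-2}=0, p_{-1}=1, q_{-2}=1, q_{-1}=0:
  i=0: a_0=12, p_0 = 12*1 + 0 = 12, q_0 = 12*0 + 1 = 1.
  i=1: a_1=8, p_1 = 8*12 + 1 = 97, q_1 = 8*1 + 0 = 8.
  i=2: a_2=12, p_2 = 12*97 + 12 = 1176, q_2 = 12*8 + 1 = 97.
  i=3: a_3=9, p_3 = 9*1176 + 97 = 10681, q_3 = 9*97 + 8 = 881.
  i=4: a_4=2, p_4 = 2*10681 + 1176 = 22538, q_4 = 2*881 + 97 = 1859.
  i=5: a_5=7, p_5 = 7*22538 + 10681 = 168447, q_5 = 7*1859 + 881 = 13894.
  i=6: a_6=10, p_6 = 10*168447 + 22538 = 1707008, q_6 = 10*13894 + 1859 = 140799.
  i=7: a_7=4, p_7 = 4*1707008 + 168447 = 6996479, q_7 = 4*140799 + 13894 = 577090.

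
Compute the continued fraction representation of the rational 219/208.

Run the Euclidean algorithm on 219 and 208; the successive quotients are the partial quotients a_0, a_1, ... (each step inverts the fractional part left over by the previous one):
  219 = 1*208 + 11, so a_0 = 1.
  208 = 18*11 + 10, so a_1 = 18.
  11 = 1*10 + 1, so a_2 = 1.
  10 = 10*1 + 0, so a_3 = 10.
The remainder reaches 0 after 4 divisions, so the expansion has 4 partial quotients, read off in order.

[1; 18, 1, 10]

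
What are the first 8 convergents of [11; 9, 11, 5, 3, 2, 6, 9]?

Using the convergent recurrence p_i = a_i*p_{i-1} + p_{i-2}, q_i = a_i*q_{i-1} + q_{i-2} with p_{-2}=0, p_{-1}=1, q_{-2}=1, q_{-1}=0:
  i=0: a_0=11, p_0 = 11*1 + 0 = 11, q_0 = 11*0 + 1 = 1.
  i=1: a_1=9, p_1 = 9*11 + 1 = 100, q_1 = 9*1 + 0 = 9.
  i=2: a_2=11, p_2 = 11*100 + 11 = 1111, q_2 = 11*9 + 1 = 100.
  i=3: a_3=5, p_3 = 5*1111 + 100 = 5655, q_3 = 5*100 + 9 = 509.
  i=4: a_4=3, p_4 = 3*5655 + 1111 = 18076, q_4 = 3*509 + 100 = 1627.
  i=5: a_5=2, p_5 = 2*18076 + 5655 = 41807, q_5 = 2*1627 + 509 = 3763.
  i=6: a_6=6, p_6 = 6*41807 + 18076 = 268918, q_6 = 6*3763 + 1627 = 24205.
  i=7: a_7=9, p_7 = 9*268918 + 41807 = 2462069, q_7 = 9*24205 + 3763 = 221608.

11/1, 100/9, 1111/100, 5655/509, 18076/1627, 41807/3763, 268918/24205, 2462069/221608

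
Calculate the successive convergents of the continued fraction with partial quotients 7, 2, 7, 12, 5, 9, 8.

7/1, 15/2, 112/15, 1359/182, 6907/925, 63522/8507, 515083/68981

Using the convergent recurrence p_i = a_i*p_{i-1} + p_{i-2}, q_i = a_i*q_{i-1} + q_{i-2} with p_{-2}=0, p_{-1}=1, q_{-2}=1, q_{-1}=0:
  i=0: a_0=7, p_0 = 7*1 + 0 = 7, q_0 = 7*0 + 1 = 1.
  i=1: a_1=2, p_1 = 2*7 + 1 = 15, q_1 = 2*1 + 0 = 2.
  i=2: a_2=7, p_2 = 7*15 + 7 = 112, q_2 = 7*2 + 1 = 15.
  i=3: a_3=12, p_3 = 12*112 + 15 = 1359, q_3 = 12*15 + 2 = 182.
  i=4: a_4=5, p_4 = 5*1359 + 112 = 6907, q_4 = 5*182 + 15 = 925.
  i=5: a_5=9, p_5 = 9*6907 + 1359 = 63522, q_5 = 9*925 + 182 = 8507.
  i=6: a_6=8, p_6 = 8*63522 + 6907 = 515083, q_6 = 8*8507 + 925 = 68981.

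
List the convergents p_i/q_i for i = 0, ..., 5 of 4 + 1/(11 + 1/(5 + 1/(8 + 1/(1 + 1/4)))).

4/1, 45/11, 229/56, 1877/459, 2106/515, 10301/2519

Using the convergent recurrence p_i = a_i*p_{i-1} + p_{i-2}, q_i = a_i*q_{i-1} + q_{i-2} with p_{-2}=0, p_{-1}=1, q_{-2}=1, q_{-1}=0:
  i=0: a_0=4, p_0 = 4*1 + 0 = 4, q_0 = 4*0 + 1 = 1.
  i=1: a_1=11, p_1 = 11*4 + 1 = 45, q_1 = 11*1 + 0 = 11.
  i=2: a_2=5, p_2 = 5*45 + 4 = 229, q_2 = 5*11 + 1 = 56.
  i=3: a_3=8, p_3 = 8*229 + 45 = 1877, q_3 = 8*56 + 11 = 459.
  i=4: a_4=1, p_4 = 1*1877 + 229 = 2106, q_4 = 1*459 + 56 = 515.
  i=5: a_5=4, p_5 = 4*2106 + 1877 = 10301, q_5 = 4*515 + 459 = 2519.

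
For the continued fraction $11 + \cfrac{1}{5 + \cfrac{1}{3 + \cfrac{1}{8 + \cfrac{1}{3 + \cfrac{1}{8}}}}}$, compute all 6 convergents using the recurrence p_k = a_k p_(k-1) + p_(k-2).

11/1, 56/5, 179/16, 1488/133, 4643/415, 38632/3453

Using the convergent recurrence p_i = a_i*p_{i-1} + p_{i-2}, q_i = a_i*q_{i-1} + q_{i-2} with p_{-2}=0, p_{-1}=1, q_{-2}=1, q_{-1}=0:
  i=0: a_0=11, p_0 = 11*1 + 0 = 11, q_0 = 11*0 + 1 = 1.
  i=1: a_1=5, p_1 = 5*11 + 1 = 56, q_1 = 5*1 + 0 = 5.
  i=2: a_2=3, p_2 = 3*56 + 11 = 179, q_2 = 3*5 + 1 = 16.
  i=3: a_3=8, p_3 = 8*179 + 56 = 1488, q_3 = 8*16 + 5 = 133.
  i=4: a_4=3, p_4 = 3*1488 + 179 = 4643, q_4 = 3*133 + 16 = 415.
  i=5: a_5=8, p_5 = 8*4643 + 1488 = 38632, q_5 = 8*415 + 133 = 3453.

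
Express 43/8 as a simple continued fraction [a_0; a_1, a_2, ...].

Run the Euclidean algorithm on 43 and 8; the successive quotients are the partial quotients a_0, a_1, ... (each step inverts the fractional part left over by the previous one):
  43 = 5*8 + 3, so a_0 = 5.
  8 = 2*3 + 2, so a_1 = 2.
  3 = 1*2 + 1, so a_2 = 1.
  2 = 2*1 + 0, so a_3 = 2.
The remainder reaches 0 after 4 divisions, so the expansion has 4 partial quotients, read off in order.

[5; 2, 1, 2]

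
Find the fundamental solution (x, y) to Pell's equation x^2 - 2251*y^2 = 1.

(x, y) = (182330, 3843)

First expand sqrt(2251) as a continued fraction. With x_i = (sqrt(2251) + m_i)/d_i and (m_0, d_0) = (0, 1): a_0 = floor(sqrt(2251)) = 47, since 47^2 = 2209 <= 2251 < 2304 = 48^2.
Iterate m_{i+1} = d_i*a_i - m_i, d_{i+1} = (2251 - m_{i+1}^2)/d_i, a_{i+1} = floor((a_0 + m_{i+1})/d_{i+1}):
  m_1 = 1*47 - 0 = 47, d_1 = (2251 - 47^2)/1 = 42/1 = 42, a_1 = floor((47 + 47)/42) = 2.
  m_2 = 42*2 - 47 = 37, d_2 = (2251 - 37^2)/42 = 882/42 = 21, a_2 = floor((47 + 37)/21) = 4.
  m_3 = 21*4 - 37 = 47, d_3 = (2251 - 47^2)/21 = 42/21 = 2, a_3 = floor((47 + 47)/2) = 47.
  m_4 = 2*47 - 47 = 47, d_4 = (2251 - 47^2)/2 = 42/2 = 21, a_4 = floor((47 + 47)/21) = 4.
  m_5 = 21*4 - 47 = 37, d_5 = (2251 - 37^2)/21 = 882/21 = 42, a_5 = floor((47 + 37)/42) = 2.
  m_6 = 42*2 - 37 = 47, d_6 = (2251 - 47^2)/42 = 42/42 = 1, a_6 = floor((47 + 47)/1) = 94.
  m_7 = 1*94 - 47 = 47, d_7 = (2251 - 47^2)/1 = 42/1 = 42: (m_7, d_7) = (m_1, d_1) = (47, 42), so from here the quotients repeat a_1, ..., a_6; the period length is 6.
So sqrt(2251) = [47; (2, 4, 47, 4, 2, 94)] with period length k = 6.
k is even, so the fundamental solution of x^2 - 2251y^2 = 1 is (p_{k-1}, q_{k-1}) = (p_5, q_5); compute convergents through index 5.
Convergents (p_i = a_i*p_{i-1} + p_{i-2}, q_i = a_i*q_{i-1} + q_{i-2} with p_{-2}=0, p_{-1}=1, q_{-2}=1, q_{-1}=0):
  i=0: a_0=47, p_0 = 47*1 + 0 = 47, q_0 = 47*0 + 1 = 1.
  i=1: a_1=2, p_1 = 2*47 + 1 = 95, q_1 = 2*1 + 0 = 2.
  i=2: a_2=4, p_2 = 4*95 + 47 = 427, q_2 = 4*2 + 1 = 9.
  i=3: a_3=47, p_3 = 47*427 + 95 = 20164, q_3 = 47*9 + 2 = 425.
  i=4: a_4=4, p_4 = 4*20164 + 427 = 81083, q_4 = 4*425 + 9 = 1709.
  i=5: a_5=2, p_5 = 2*81083 + 20164 = 182330, q_5 = 2*1709 + 425 = 3843.
Check: 182330^2 - 2251*3843^2 = 33244228900 - 33244228899 = 1, so (x, y) = (182330, 3843) solves the equation, and by the theorem it is the least positive solution.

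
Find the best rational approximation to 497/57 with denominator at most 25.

218/25

Expand x = 497/57 as a continued fraction with the Euclidean algorithm:
  497 = 8*57 + 41, so a_0 = 8.
  57 = 1*41 + 16, so a_1 = 1.
  41 = 2*16 + 9, so a_2 = 2.
  16 = 1*9 + 7, so a_3 = 1.
  9 = 1*7 + 2, so a_4 = 1.
  7 = 3*2 + 1, so a_5 = 3.
  2 = 2*1 + 0, so a_6 = 2.
so x = [8; 1, 2, 1, 1, 3, 2].
Convergents (p_i = a_i*p_{i-1} + p_{i-2}, q_i = a_i*q_{i-1} + q_{i-2} with p_{-2}=0, p_{-1}=1, q_{-2}=1, q_{-1}=0), until the denominator exceeds 25:
  i=0: a_0=8, p_0 = 8*1 + 0 = 8, q_0 = 8*0 + 1 = 1.
  i=1: a_1=1, p_1 = 1*8 + 1 = 9, q_1 = 1*1 + 0 = 1.
  i=2: a_2=2, p_2 = 2*9 + 8 = 26, q_2 = 2*1 + 1 = 3.
  i=3: a_3=1, p_3 = 1*26 + 9 = 35, q_3 = 1*3 + 1 = 4.
  i=4: a_4=1, p_4 = 1*35 + 26 = 61, q_4 = 1*4 + 3 = 7.
  i=5: a_5=3, p_5 = 3*61 + 35 = 218, q_5 = 3*7 + 4 = 25.
  i=6: a_6=2, p_6 = 2*218 + 61 = 497, q_6 = 2*25 + 7 = 57.
q_6 = 57 > 25, so the last convergent with denominator <= 25 is p_5/q_5 = 218/25.
The closest fraction with denominator <= 25 is either p_5/q_5 or the intermediate fraction (k*p_5 + p_4)/(k*q_5 + q_4) with the largest k >= 1 whose denominator stays <= 25; these approach x as k grows, and every other convergent or intermediate fraction in range is farther away.
Largest k: floor((25 - q_4)/q_5) = floor((25 - 7)/25) = 0.
Since k = 0, no intermediate fraction beyond p_5/q_5 has denominator <= 25, so the convergent 218/25 is the closest (its error is |497*25 - 218*57|/(57*25) = 1/1425).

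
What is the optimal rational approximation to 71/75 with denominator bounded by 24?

18/19

Expand x = 71/75 as a continued fraction with the Euclidean algorithm:
  71 = 0*75 + 71, so a_0 = 0.
  75 = 1*71 + 4, so a_1 = 1.
  71 = 17*4 + 3, so a_2 = 17.
  4 = 1*3 + 1, so a_3 = 1.
  3 = 3*1 + 0, so a_4 = 3.
so x = [0; 1, 17, 1, 3].
Convergents (p_i = a_i*p_{i-1} + p_{i-2}, q_i = a_i*q_{i-1} + q_{i-2} with p_{-2}=0, p_{-1}=1, q_{-2}=1, q_{-1}=0), until the denominator exceeds 24:
  i=0: a_0=0, p_0 = 0*1 + 0 = 0, q_0 = 0*0 + 1 = 1.
  i=1: a_1=1, p_1 = 1*0 + 1 = 1, q_1 = 1*1 + 0 = 1.
  i=2: a_2=17, p_2 = 17*1 + 0 = 17, q_2 = 17*1 + 1 = 18.
  i=3: a_3=1, p_3 = 1*17 + 1 = 18, q_3 = 1*18 + 1 = 19.
  i=4: a_4=3, p_4 = 3*18 + 17 = 71, q_4 = 3*19 + 18 = 75.
q_4 = 75 > 24, so the last convergent with denominator <= 24 is p_3/q_3 = 18/19.
The closest fraction with denominator <= 24 is either p_3/q_3 or the intermediate fraction (k*p_3 + p_2)/(k*q_3 + q_2) with the largest k >= 1 whose denominator stays <= 24; these approach x as k grows, and every other convergent or intermediate fraction in range is farther away.
Largest k: floor((24 - q_2)/q_3) = floor((24 - 18)/19) = 0.
Since k = 0, no intermediate fraction beyond p_3/q_3 has denominator <= 24, so the convergent 18/19 is the closest (its error is |71*19 - 18*75|/(75*19) = 1/1425).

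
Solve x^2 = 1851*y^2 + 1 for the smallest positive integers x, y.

(x, y) = (1850, 43)

First expand sqrt(1851) as a continued fraction. With x_i = (sqrt(1851) + m_i)/d_i and (m_0, d_0) = (0, 1): a_0 = floor(sqrt(1851)) = 43, since 43^2 = 1849 <= 1851 < 1936 = 44^2.
Iterate m_{i+1} = d_i*a_i - m_i, d_{i+1} = (1851 - m_{i+1}^2)/d_i, a_{i+1} = floor((a_0 + m_{i+1})/d_{i+1}):
  m_1 = 1*43 - 0 = 43, d_1 = (1851 - 43^2)/1 = 2/1 = 2, a_1 = floor((43 + 43)/2) = 43.
  m_2 = 2*43 - 43 = 43, d_2 = (1851 - 43^2)/2 = 2/2 = 1, a_2 = floor((43 + 43)/1) = 86.
  m_3 = 1*86 - 43 = 43, d_3 = (1851 - 43^2)/1 = 2/1 = 2: (m_3, d_3) = (m_1, d_1) = (43, 2), so from here the quotients repeat a_1, a_2; the period length is 2.
So sqrt(1851) = [43; (43, 86)] with period length k = 2.
k is even, so the fundamental solution of x^2 - 1851y^2 = 1 is (p_{k-1}, q_{k-1}) = (p_1, q_1); compute convergents through index 1.
Convergents (p_i = a_i*p_{i-1} + p_{i-2}, q_i = a_i*q_{i-1} + q_{i-2} with p_{-2}=0, p_{-1}=1, q_{-2}=1, q_{-1}=0):
  i=0: a_0=43, p_0 = 43*1 + 0 = 43, q_0 = 43*0 + 1 = 1.
  i=1: a_1=43, p_1 = 43*43 + 1 = 1850, q_1 = 43*1 + 0 = 43.
Check: 1850^2 - 1851*43^2 = 3422500 - 3422499 = 1, so (x, y) = (1850, 43) solves the equation, and by the theorem it is the least positive solution.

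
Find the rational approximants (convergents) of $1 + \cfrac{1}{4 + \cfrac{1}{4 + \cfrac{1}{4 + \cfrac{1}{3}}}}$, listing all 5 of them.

1/1, 5/4, 21/17, 89/72, 288/233

Using the convergent recurrence p_i = a_i*p_{i-1} + p_{i-2}, q_i = a_i*q_{i-1} + q_{i-2} with p_{-2}=0, p_{-1}=1, q_{-2}=1, q_{-1}=0:
  i=0: a_0=1, p_0 = 1*1 + 0 = 1, q_0 = 1*0 + 1 = 1.
  i=1: a_1=4, p_1 = 4*1 + 1 = 5, q_1 = 4*1 + 0 = 4.
  i=2: a_2=4, p_2 = 4*5 + 1 = 21, q_2 = 4*4 + 1 = 17.
  i=3: a_3=4, p_3 = 4*21 + 5 = 89, q_3 = 4*17 + 4 = 72.
  i=4: a_4=3, p_4 = 3*89 + 21 = 288, q_4 = 3*72 + 17 = 233.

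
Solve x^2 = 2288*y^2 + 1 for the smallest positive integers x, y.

(x, y) = (287, 6)

First expand sqrt(2288) as a continued fraction. With x_i = (sqrt(2288) + m_i)/d_i and (m_0, d_0) = (0, 1): a_0 = floor(sqrt(2288)) = 47, since 47^2 = 2209 <= 2288 < 2304 = 48^2.
Iterate m_{i+1} = d_i*a_i - m_i, d_{i+1} = (2288 - m_{i+1}^2)/d_i, a_{i+1} = floor((a_0 + m_{i+1})/d_{i+1}):
  m_1 = 1*47 - 0 = 47, d_1 = (2288 - 47^2)/1 = 79/1 = 79, a_1 = floor((47 + 47)/79) = 1.
  m_2 = 79*1 - 47 = 32, d_2 = (2288 - 32^2)/79 = 1264/79 = 16, a_2 = floor((47 + 32)/16) = 4.
  m_3 = 16*4 - 32 = 32, d_3 = (2288 - 32^2)/16 = 1264/16 = 79, a_3 = floor((47 + 32)/79) = 1.
  m_4 = 79*1 - 32 = 47, d_4 = (2288 - 47^2)/79 = 79/79 = 1, a_4 = floor((47 + 47)/1) = 94.
  m_5 = 1*94 - 47 = 47, d_5 = (2288 - 47^2)/1 = 79/1 = 79: (m_5, d_5) = (m_1, d_1) = (47, 79), so from here the quotients repeat a_1, ..., a_4; the period length is 4.
So sqrt(2288) = [47; (1, 4, 1, 94)] with period length k = 4.
k is even, so the fundamental solution of x^2 - 2288y^2 = 1 is (p_{k-1}, q_{k-1}) = (p_3, q_3); compute convergents through index 3.
Convergents (p_i = a_i*p_{i-1} + p_{i-2}, q_i = a_i*q_{i-1} + q_{i-2} with p_{-2}=0, p_{-1}=1, q_{-2}=1, q_{-1}=0):
  i=0: a_0=47, p_0 = 47*1 + 0 = 47, q_0 = 47*0 + 1 = 1.
  i=1: a_1=1, p_1 = 1*47 + 1 = 48, q_1 = 1*1 + 0 = 1.
  i=2: a_2=4, p_2 = 4*48 + 47 = 239, q_2 = 4*1 + 1 = 5.
  i=3: a_3=1, p_3 = 1*239 + 48 = 287, q_3 = 1*5 + 1 = 6.
Check: 287^2 - 2288*6^2 = 82369 - 82368 = 1, so (x, y) = (287, 6) solves the equation, and by the theorem it is the least positive solution.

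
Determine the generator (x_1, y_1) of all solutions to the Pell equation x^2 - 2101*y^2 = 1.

First expand sqrt(2101) as a continued fraction. With x_i = (sqrt(2101) + m_i)/d_i and (m_0, d_0) = (0, 1): a_0 = floor(sqrt(2101)) = 45, since 45^2 = 2025 <= 2101 < 2116 = 46^2.
Iterate m_{i+1} = d_i*a_i - m_i, d_{i+1} = (2101 - m_{i+1}^2)/d_i, a_{i+1} = floor((a_0 + m_{i+1})/d_{i+1}):
  m_1 = 1*45 - 0 = 45, d_1 = (2101 - 45^2)/1 = 76/1 = 76, a_1 = floor((45 + 45)/76) = 1.
  m_2 = 76*1 - 45 = 31, d_2 = (2101 - 31^2)/76 = 1140/76 = 15, a_2 = floor((45 + 31)/15) = 5.
  m_3 = 15*5 - 31 = 44, d_3 = (2101 - 44^2)/15 = 165/15 = 11, a_3 = floor((45 + 44)/11) = 8.
  m_4 = 11*8 - 44 = 44, d_4 = (2101 - 44^2)/11 = 165/11 = 15, a_4 = floor((45 + 44)/15) = 5.
  m_5 = 15*5 - 44 = 31, d_5 = (2101 - 31^2)/15 = 1140/15 = 76, a_5 = floor((45 + 31)/76) = 1.
  m_6 = 76*1 - 31 = 45, d_6 = (2101 - 45^2)/76 = 76/76 = 1, a_6 = floor((45 + 45)/1) = 90.
  m_7 = 1*90 - 45 = 45, d_7 = (2101 - 45^2)/1 = 76/1 = 76: (m_7, d_7) = (m_1, d_1) = (45, 76), so from here the quotients repeat a_1, ..., a_6; the period length is 6.
So sqrt(2101) = [45; (1, 5, 8, 5, 1, 90)] with period length k = 6.
k is even, so the fundamental solution of x^2 - 2101y^2 = 1 is (p_{k-1}, q_{k-1}) = (p_5, q_5); compute convergents through index 5.
Convergents (p_i = a_i*p_{i-1} + p_{i-2}, q_i = a_i*q_{i-1} + q_{i-2} with p_{-2}=0, p_{-1}=1, q_{-2}=1, q_{-1}=0):
  i=0: a_0=45, p_0 = 45*1 + 0 = 45, q_0 = 45*0 + 1 = 1.
  i=1: a_1=1, p_1 = 1*45 + 1 = 46, q_1 = 1*1 + 0 = 1.
  i=2: a_2=5, p_2 = 5*46 + 45 = 275, q_2 = 5*1 + 1 = 6.
  i=3: a_3=8, p_3 = 8*275 + 46 = 2246, q_3 = 8*6 + 1 = 49.
  i=4: a_4=5, p_4 = 5*2246 + 275 = 11505, q_4 = 5*49 + 6 = 251.
  i=5: a_5=1, p_5 = 1*11505 + 2246 = 13751, q_5 = 1*251 + 49 = 300.
Check: 13751^2 - 2101*300^2 = 189090001 - 189090000 = 1, so (x, y) = (13751, 300) solves the equation, and by the theorem it is the least positive solution.

(x, y) = (13751, 300)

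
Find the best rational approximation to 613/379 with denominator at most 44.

55/34

Expand x = 613/379 as a continued fraction with the Euclidean algorithm:
  613 = 1*379 + 234, so a_0 = 1.
  379 = 1*234 + 145, so a_1 = 1.
  234 = 1*145 + 89, so a_2 = 1.
  145 = 1*89 + 56, so a_3 = 1.
  89 = 1*56 + 33, so a_4 = 1.
  56 = 1*33 + 23, so a_5 = 1.
  33 = 1*23 + 10, so a_6 = 1.
  23 = 2*10 + 3, so a_7 = 2.
  10 = 3*3 + 1, so a_8 = 3.
  3 = 3*1 + 0, so a_9 = 3.
so x = [1; 1, 1, 1, 1, 1, 1, 2, 3, 3].
Convergents (p_i = a_i*p_{i-1} + p_{i-2}, q_i = a_i*q_{i-1} + q_{i-2} with p_{-2}=0, p_{-1}=1, q_{-2}=1, q_{-1}=0), until the denominator exceeds 44:
  i=0: a_0=1, p_0 = 1*1 + 0 = 1, q_0 = 1*0 + 1 = 1.
  i=1: a_1=1, p_1 = 1*1 + 1 = 2, q_1 = 1*1 + 0 = 1.
  i=2: a_2=1, p_2 = 1*2 + 1 = 3, q_2 = 1*1 + 1 = 2.
  i=3: a_3=1, p_3 = 1*3 + 2 = 5, q_3 = 1*2 + 1 = 3.
  i=4: a_4=1, p_4 = 1*5 + 3 = 8, q_4 = 1*3 + 2 = 5.
  i=5: a_5=1, p_5 = 1*8 + 5 = 13, q_5 = 1*5 + 3 = 8.
  i=6: a_6=1, p_6 = 1*13 + 8 = 21, q_6 = 1*8 + 5 = 13.
  i=7: a_7=2, p_7 = 2*21 + 13 = 55, q_7 = 2*13 + 8 = 34.
  i=8: a_8=3, p_8 = 3*55 + 21 = 186, q_8 = 3*34 + 13 = 115.
q_8 = 115 > 44, so the last convergent with denominator <= 44 is p_7/q_7 = 55/34.
The closest fraction with denominator <= 44 is either p_7/q_7 or the intermediate fraction (k*p_7 + p_6)/(k*q_7 + q_6) with the largest k >= 1 whose denominator stays <= 44; these approach x as k grows, and every other convergent or intermediate fraction in range is farther away.
Largest k: floor((44 - q_6)/q_7) = floor((44 - 13)/34) = 0.
Since k = 0, no intermediate fraction beyond p_7/q_7 has denominator <= 44, so the convergent 55/34 is the closest (its error is |613*34 - 55*379|/(379*34) = 3/12886).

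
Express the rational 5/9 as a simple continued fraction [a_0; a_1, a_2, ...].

[0; 1, 1, 4]

Run the Euclidean algorithm on 5 and 9; the successive quotients are the partial quotients a_0, a_1, ... (each step inverts the fractional part left over by the previous one):
  5 = 0*9 + 5, so a_0 = 0.
  9 = 1*5 + 4, so a_1 = 1.
  5 = 1*4 + 1, so a_2 = 1.
  4 = 4*1 + 0, so a_3 = 4.
The remainder reaches 0 after 4 divisions, so the expansion has 4 partial quotients, read off in order.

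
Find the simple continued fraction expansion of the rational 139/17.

Run the Euclidean algorithm on 139 and 17; the successive quotients are the partial quotients a_0, a_1, ... (each step inverts the fractional part left over by the previous one):
  139 = 8*17 + 3, so a_0 = 8.
  17 = 5*3 + 2, so a_1 = 5.
  3 = 1*2 + 1, so a_2 = 1.
  2 = 2*1 + 0, so a_3 = 2.
The remainder reaches 0 after 4 divisions, so the expansion has 4 partial quotients, read off in order.

[8; 5, 1, 2]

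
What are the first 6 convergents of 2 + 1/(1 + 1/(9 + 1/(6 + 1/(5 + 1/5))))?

2/1, 3/1, 29/10, 177/61, 914/315, 4747/1636

Using the convergent recurrence p_i = a_i*p_{i-1} + p_{i-2}, q_i = a_i*q_{i-1} + q_{i-2} with p_{-2}=0, p_{-1}=1, q_{-2}=1, q_{-1}=0:
  i=0: a_0=2, p_0 = 2*1 + 0 = 2, q_0 = 2*0 + 1 = 1.
  i=1: a_1=1, p_1 = 1*2 + 1 = 3, q_1 = 1*1 + 0 = 1.
  i=2: a_2=9, p_2 = 9*3 + 2 = 29, q_2 = 9*1 + 1 = 10.
  i=3: a_3=6, p_3 = 6*29 + 3 = 177, q_3 = 6*10 + 1 = 61.
  i=4: a_4=5, p_4 = 5*177 + 29 = 914, q_4 = 5*61 + 10 = 315.
  i=5: a_5=5, p_5 = 5*914 + 177 = 4747, q_5 = 5*315 + 61 = 1636.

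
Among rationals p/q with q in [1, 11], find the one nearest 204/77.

Expand x = 204/77 as a continued fraction with the Euclidean algorithm:
  204 = 2*77 + 50, so a_0 = 2.
  77 = 1*50 + 27, so a_1 = 1.
  50 = 1*27 + 23, so a_2 = 1.
  27 = 1*23 + 4, so a_3 = 1.
  23 = 5*4 + 3, so a_4 = 5.
  4 = 1*3 + 1, so a_5 = 1.
  3 = 3*1 + 0, so a_6 = 3.
so x = [2; 1, 1, 1, 5, 1, 3].
Convergents (p_i = a_i*p_{i-1} + p_{i-2}, q_i = a_i*q_{i-1} + q_{i-2} with p_{-2}=0, p_{-1}=1, q_{-2}=1, q_{-1}=0), until the denominator exceeds 11:
  i=0: a_0=2, p_0 = 2*1 + 0 = 2, q_0 = 2*0 + 1 = 1.
  i=1: a_1=1, p_1 = 1*2 + 1 = 3, q_1 = 1*1 + 0 = 1.
  i=2: a_2=1, p_2 = 1*3 + 2 = 5, q_2 = 1*1 + 1 = 2.
  i=3: a_3=1, p_3 = 1*5 + 3 = 8, q_3 = 1*2 + 1 = 3.
  i=4: a_4=5, p_4 = 5*8 + 5 = 45, q_4 = 5*3 + 2 = 17.
q_4 = 17 > 11, so the last convergent with denominator <= 11 is p_3/q_3 = 8/3.
The closest fraction with denominator <= 11 is either p_3/q_3 or the intermediate fraction (k*p_3 + p_2)/(k*q_3 + q_2) with the largest k >= 1 whose denominator stays <= 11; these approach x as k grows, and every other convergent or intermediate fraction in range is farther away.
Largest k: floor((11 - q_2)/q_3) = floor((11 - 2)/3) = 3.
That gives (3*8 + 5)/(3*3 + 2) = 29/11.
Compare the errors: |x - 8/3| = |204*3 - 8*77|/(77*3) = 4/231, and |x - 29/11| = |204*11 - 29*77|/(77*11) = 11/847.
Cross-multiplying, 11*231 = 2541 < 3388 = 4*847, so 11/847 is smaller: the intermediate fraction 29/11 is closer to x than 8/3.

29/11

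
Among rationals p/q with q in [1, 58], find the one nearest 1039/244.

Expand x = 1039/244 as a continued fraction with the Euclidean algorithm:
  1039 = 4*244 + 63, so a_0 = 4.
  244 = 3*63 + 55, so a_1 = 3.
  63 = 1*55 + 8, so a_2 = 1.
  55 = 6*8 + 7, so a_3 = 6.
  8 = 1*7 + 1, so a_4 = 1.
  7 = 7*1 + 0, so a_5 = 7.
so x = [4; 3, 1, 6, 1, 7].
Convergents (p_i = a_i*p_{i-1} + p_{i-2}, q_i = a_i*q_{i-1} + q_{i-2} with p_{-2}=0, p_{-1}=1, q_{-2}=1, q_{-1}=0), until the denominator exceeds 58:
  i=0: a_0=4, p_0 = 4*1 + 0 = 4, q_0 = 4*0 + 1 = 1.
  i=1: a_1=3, p_1 = 3*4 + 1 = 13, q_1 = 3*1 + 0 = 3.
  i=2: a_2=1, p_2 = 1*13 + 4 = 17, q_2 = 1*3 + 1 = 4.
  i=3: a_3=6, p_3 = 6*17 + 13 = 115, q_3 = 6*4 + 3 = 27.
  i=4: a_4=1, p_4 = 1*115 + 17 = 132, q_4 = 1*27 + 4 = 31.
  i=5: a_5=7, p_5 = 7*132 + 115 = 1039, q_5 = 7*31 + 27 = 244.
q_5 = 244 > 58, so the last convergent with denominator <= 58 is p_4/q_4 = 132/31.
The closest fraction with denominator <= 58 is either p_4/q_4 or the intermediate fraction (k*p_4 + p_3)/(k*q_4 + q_3) with the largest k >= 1 whose denominator stays <= 58; these approach x as k grows, and every other convergent or intermediate fraction in range is farther away.
Largest k: floor((58 - q_3)/q_4) = floor((58 - 27)/31) = 1.
That gives (1*132 + 115)/(1*31 + 27) = 247/58.
Compare the errors: |x - 132/31| = |1039*31 - 132*244|/(244*31) = 1/7564, and |x - 247/58| = |1039*58 - 247*244|/(244*58) = 6/14152.
Cross-multiplying, 1*14152 = 14152 < 45384 = 6*7564, so 1/7564 is smaller: the convergent 132/31 is closer to x than 247/58.

132/31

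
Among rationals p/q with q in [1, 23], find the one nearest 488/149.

Expand x = 488/149 as a continued fraction with the Euclidean algorithm:
  488 = 3*149 + 41, so a_0 = 3.
  149 = 3*41 + 26, so a_1 = 3.
  41 = 1*26 + 15, so a_2 = 1.
  26 = 1*15 + 11, so a_3 = 1.
  15 = 1*11 + 4, so a_4 = 1.
  11 = 2*4 + 3, so a_5 = 2.
  4 = 1*3 + 1, so a_6 = 1.
  3 = 3*1 + 0, so a_7 = 3.
so x = [3; 3, 1, 1, 1, 2, 1, 3].
Convergents (p_i = a_i*p_{i-1} + p_{i-2}, q_i = a_i*q_{i-1} + q_{i-2} with p_{-2}=0, p_{-1}=1, q_{-2}=1, q_{-1}=0), until the denominator exceeds 23:
  i=0: a_0=3, p_0 = 3*1 + 0 = 3, q_0 = 3*0 + 1 = 1.
  i=1: a_1=3, p_1 = 3*3 + 1 = 10, q_1 = 3*1 + 0 = 3.
  i=2: a_2=1, p_2 = 1*10 + 3 = 13, q_2 = 1*3 + 1 = 4.
  i=3: a_3=1, p_3 = 1*13 + 10 = 23, q_3 = 1*4 + 3 = 7.
  i=4: a_4=1, p_4 = 1*23 + 13 = 36, q_4 = 1*7 + 4 = 11.
  i=5: a_5=2, p_5 = 2*36 + 23 = 95, q_5 = 2*11 + 7 = 29.
q_5 = 29 > 23, so the last convergent with denominator <= 23 is p_4/q_4 = 36/11.
The closest fraction with denominator <= 23 is either p_4/q_4 or the intermediate fraction (k*p_4 + p_3)/(k*q_4 + q_3) with the largest k >= 1 whose denominator stays <= 23; these approach x as k grows, and every other convergent or intermediate fraction in range is farther away.
Largest k: floor((23 - q_3)/q_4) = floor((23 - 7)/11) = 1.
That gives (1*36 + 23)/(1*11 + 7) = 59/18.
Compare the errors: |x - 36/11| = |488*11 - 36*149|/(149*11) = 4/1639, and |x - 59/18| = |488*18 - 59*149|/(149*18) = 7/2682.
Cross-multiplying, 4*2682 = 10728 < 11473 = 7*1639, so 4/1639 is smaller: the convergent 36/11 is closer to x than 59/18.

36/11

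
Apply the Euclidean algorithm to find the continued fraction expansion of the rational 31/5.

Run the Euclidean algorithm on 31 and 5; the successive quotients are the partial quotients a_0, a_1, ... (each step inverts the fractional part left over by the previous one):
  31 = 6*5 + 1, so a_0 = 6.
  5 = 5*1 + 0, so a_1 = 5.
The remainder reaches 0 after 2 divisions, so the expansion has 2 partial quotients, read off in order.

[6; 5]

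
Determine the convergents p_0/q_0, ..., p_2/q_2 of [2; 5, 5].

2/1, 11/5, 57/26

Using the convergent recurrence p_i = a_i*p_{i-1} + p_{i-2}, q_i = a_i*q_{i-1} + q_{i-2} with p_{-2}=0, p_{-1}=1, q_{-2}=1, q_{-1}=0:
  i=0: a_0=2, p_0 = 2*1 + 0 = 2, q_0 = 2*0 + 1 = 1.
  i=1: a_1=5, p_1 = 5*2 + 1 = 11, q_1 = 5*1 + 0 = 5.
  i=2: a_2=5, p_2 = 5*11 + 2 = 57, q_2 = 5*5 + 1 = 26.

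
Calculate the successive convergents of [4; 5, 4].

Using the convergent recurrence p_i = a_i*p_{i-1} + p_{i-2}, q_i = a_i*q_{i-1} + q_{i-2} with p_{-2}=0, p_{-1}=1, q_{-2}=1, q_{-1}=0:
  i=0: a_0=4, p_0 = 4*1 + 0 = 4, q_0 = 4*0 + 1 = 1.
  i=1: a_1=5, p_1 = 5*4 + 1 = 21, q_1 = 5*1 + 0 = 5.
  i=2: a_2=4, p_2 = 4*21 + 4 = 88, q_2 = 4*5 + 1 = 21.

4/1, 21/5, 88/21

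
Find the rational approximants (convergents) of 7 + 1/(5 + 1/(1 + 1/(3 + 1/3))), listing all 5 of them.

7/1, 36/5, 43/6, 165/23, 538/75

Using the convergent recurrence p_i = a_i*p_{i-1} + p_{i-2}, q_i = a_i*q_{i-1} + q_{i-2} with p_{-2}=0, p_{-1}=1, q_{-2}=1, q_{-1}=0:
  i=0: a_0=7, p_0 = 7*1 + 0 = 7, q_0 = 7*0 + 1 = 1.
  i=1: a_1=5, p_1 = 5*7 + 1 = 36, q_1 = 5*1 + 0 = 5.
  i=2: a_2=1, p_2 = 1*36 + 7 = 43, q_2 = 1*5 + 1 = 6.
  i=3: a_3=3, p_3 = 3*43 + 36 = 165, q_3 = 3*6 + 5 = 23.
  i=4: a_4=3, p_4 = 3*165 + 43 = 538, q_4 = 3*23 + 6 = 75.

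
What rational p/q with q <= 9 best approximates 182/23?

71/9

Expand x = 182/23 as a continued fraction with the Euclidean algorithm:
  182 = 7*23 + 21, so a_0 = 7.
  23 = 1*21 + 2, so a_1 = 1.
  21 = 10*2 + 1, so a_2 = 10.
  2 = 2*1 + 0, so a_3 = 2.
so x = [7; 1, 10, 2].
Convergents (p_i = a_i*p_{i-1} + p_{i-2}, q_i = a_i*q_{i-1} + q_{i-2} with p_{-2}=0, p_{-1}=1, q_{-2}=1, q_{-1}=0), until the denominator exceeds 9:
  i=0: a_0=7, p_0 = 7*1 + 0 = 7, q_0 = 7*0 + 1 = 1.
  i=1: a_1=1, p_1 = 1*7 + 1 = 8, q_1 = 1*1 + 0 = 1.
  i=2: a_2=10, p_2 = 10*8 + 7 = 87, q_2 = 10*1 + 1 = 11.
q_2 = 11 > 9, so the last convergent with denominator <= 9 is p_1/q_1 = 8/1.
The closest fraction with denominator <= 9 is either p_1/q_1 or the intermediate fraction (k*p_1 + p_0)/(k*q_1 + q_0) with the largest k >= 1 whose denominator stays <= 9; these approach x as k grows, and every other convergent or intermediate fraction in range is farther away.
Largest k: floor((9 - q_0)/q_1) = floor((9 - 1)/1) = 8.
That gives (8*8 + 7)/(8*1 + 1) = 71/9.
Compare the errors: |x - 8/1| = |182*1 - 8*23|/(23*1) = 2/23, and |x - 71/9| = |182*9 - 71*23|/(23*9) = 5/207.
Cross-multiplying, 5*23 = 115 < 414 = 2*207, so 5/207 is smaller: the intermediate fraction 71/9 is closer to x than 8/1.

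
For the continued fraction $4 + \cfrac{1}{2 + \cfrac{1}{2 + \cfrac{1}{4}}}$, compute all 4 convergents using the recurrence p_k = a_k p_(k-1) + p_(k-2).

Using the convergent recurrence p_i = a_i*p_{i-1} + p_{i-2}, q_i = a_i*q_{i-1} + q_{i-2} with p_{-2}=0, p_{-1}=1, q_{-2}=1, q_{-1}=0:
  i=0: a_0=4, p_0 = 4*1 + 0 = 4, q_0 = 4*0 + 1 = 1.
  i=1: a_1=2, p_1 = 2*4 + 1 = 9, q_1 = 2*1 + 0 = 2.
  i=2: a_2=2, p_2 = 2*9 + 4 = 22, q_2 = 2*2 + 1 = 5.
  i=3: a_3=4, p_3 = 4*22 + 9 = 97, q_3 = 4*5 + 2 = 22.

4/1, 9/2, 22/5, 97/22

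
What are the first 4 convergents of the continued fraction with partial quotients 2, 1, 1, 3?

Using the convergent recurrence p_i = a_i*p_{i-1} + p_{i-2}, q_i = a_i*q_{i-1} + q_{i-2} with p_{-2}=0, p_{-1}=1, q_{-2}=1, q_{-1}=0:
  i=0: a_0=2, p_0 = 2*1 + 0 = 2, q_0 = 2*0 + 1 = 1.
  i=1: a_1=1, p_1 = 1*2 + 1 = 3, q_1 = 1*1 + 0 = 1.
  i=2: a_2=1, p_2 = 1*3 + 2 = 5, q_2 = 1*1 + 1 = 2.
  i=3: a_3=3, p_3 = 3*5 + 3 = 18, q_3 = 3*2 + 1 = 7.

2/1, 3/1, 5/2, 18/7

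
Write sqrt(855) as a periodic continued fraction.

Write x_i = (sqrt(855) + m_i)/d_i with (m_0, d_0) = (0, 1). a_0 = floor(sqrt(855)) = 29, since 29^2 = 841 <= 855 < 900 = 30^2.
Iterate m_{i+1} = d_i*a_i - m_i, d_{i+1} = (855 - m_{i+1}^2)/d_i, a_{i+1} = floor((a_0 + m_{i+1})/d_{i+1}):
  m_1 = 1*29 - 0 = 29, d_1 = (855 - 29^2)/1 = 14/1 = 14, a_1 = floor((29 + 29)/14) = 4.
  m_2 = 14*4 - 29 = 27, d_2 = (855 - 27^2)/14 = 126/14 = 9, a_2 = floor((29 + 27)/9) = 6.
  m_3 = 9*6 - 27 = 27, d_3 = (855 - 27^2)/9 = 126/9 = 14, a_3 = floor((29 + 27)/14) = 4.
  m_4 = 14*4 - 27 = 29, d_4 = (855 - 29^2)/14 = 14/14 = 1, a_4 = floor((29 + 29)/1) = 58.
  m_5 = 1*58 - 29 = 29, d_5 = (855 - 29^2)/1 = 14/1 = 14: (m_5, d_5) = (m_1, d_1) = (29, 14), so from here the quotients repeat a_1, ..., a_4; the period length is 4.
Hence the expansion of sqrt(855) is a_0 = 29 followed by the repeating block 4, 6, 4, 58 (period 4).

[29; (4, 6, 4, 58)]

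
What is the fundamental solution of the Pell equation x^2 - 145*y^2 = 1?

(x, y) = (289, 24)

First expand sqrt(145) as a continued fraction. With x_i = (sqrt(145) + m_i)/d_i and (m_0, d_0) = (0, 1): a_0 = floor(sqrt(145)) = 12, since 12^2 = 144 <= 145 < 169 = 13^2.
Iterate m_{i+1} = d_i*a_i - m_i, d_{i+1} = (145 - m_{i+1}^2)/d_i, a_{i+1} = floor((a_0 + m_{i+1})/d_{i+1}):
  m_1 = 1*12 - 0 = 12, d_1 = (145 - 12^2)/1 = 1/1 = 1, a_1 = floor((12 + 12)/1) = 24.
  m_2 = 1*24 - 12 = 12, d_2 = (145 - 12^2)/1 = 1/1 = 1: (m_2, d_2) = (m_1, d_1) = (12, 1), so from here the quotient a_1 repeats; the period length is 1.
So sqrt(145) = [12; (24)] with period length k = 1.
k is odd, so (p_{k-1}, q_{k-1}) only solves x^2 - 145y^2 = -1 and the fundamental solution of x^2 - 145y^2 = 1 is (p_{2k-1}, q_{2k-1}) = (p_1, q_1); compute convergents through index 1, running through the period twice.
Convergents (p_i = a_i*p_{i-1} + p_{i-2}, q_i = a_i*q_{i-1} + q_{i-2} with p_{-2}=0, p_{-1}=1, q_{-2}=1, q_{-1}=0):
  i=0: a_0=12, p_0 = 12*1 + 0 = 12, q_0 = 12*0 + 1 = 1.
  i=1: a_1=24, p_1 = 24*12 + 1 = 289, q_1 = 24*1 + 0 = 24.
Indeed p_0^2 - 145*q_0^2 = 144 - 145 = -1, not +1.
Check: 289^2 - 145*24^2 = 83521 - 83520 = 1, so (x, y) = (289, 24) solves the equation, and by the theorem it is the least positive solution.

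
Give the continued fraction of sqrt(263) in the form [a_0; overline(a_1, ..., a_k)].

[16; overline(4, 1, 1, 1, 1, 15, 1, 1, 1, 1, 4, 32)]

Write x_i = (sqrt(263) + m_i)/d_i with (m_0, d_0) = (0, 1). a_0 = floor(sqrt(263)) = 16, since 16^2 = 256 <= 263 < 289 = 17^2.
Iterate m_{i+1} = d_i*a_i - m_i, d_{i+1} = (263 - m_{i+1}^2)/d_i, a_{i+1} = floor((a_0 + m_{i+1})/d_{i+1}):
  m_1 = 1*16 - 0 = 16, d_1 = (263 - 16^2)/1 = 7/1 = 7, a_1 = floor((16 + 16)/7) = 4.
  m_2 = 7*4 - 16 = 12, d_2 = (263 - 12^2)/7 = 119/7 = 17, a_2 = floor((16 + 12)/17) = 1.
  m_3 = 17*1 - 12 = 5, d_3 = (263 - 5^2)/17 = 238/17 = 14, a_3 = floor((16 + 5)/14) = 1.
  m_4 = 14*1 - 5 = 9, d_4 = (263 - 9^2)/14 = 182/14 = 13, a_4 = floor((16 + 9)/13) = 1.
  m_5 = 13*1 - 9 = 4, d_5 = (263 - 4^2)/13 = 247/13 = 19, a_5 = floor((16 + 4)/19) = 1.
  m_6 = 19*1 - 4 = 15, d_6 = (263 - 15^2)/19 = 38/19 = 2, a_6 = floor((16 + 15)/2) = 15.
  m_7 = 2*15 - 15 = 15, d_7 = (263 - 15^2)/2 = 38/2 = 19, a_7 = floor((16 + 15)/19) = 1.
  m_8 = 19*1 - 15 = 4, d_8 = (263 - 4^2)/19 = 247/19 = 13, a_8 = floor((16 + 4)/13) = 1.
  m_9 = 13*1 - 4 = 9, d_9 = (263 - 9^2)/13 = 182/13 = 14, a_9 = floor((16 + 9)/14) = 1.
  m_10 = 14*1 - 9 = 5, d_10 = (263 - 5^2)/14 = 238/14 = 17, a_10 = floor((16 + 5)/17) = 1.
  m_11 = 17*1 - 5 = 12, d_11 = (263 - 12^2)/17 = 119/17 = 7, a_11 = floor((16 + 12)/7) = 4.
  m_12 = 7*4 - 12 = 16, d_12 = (263 - 16^2)/7 = 7/7 = 1, a_12 = floor((16 + 16)/1) = 32.
  m_13 = 1*32 - 16 = 16, d_13 = (263 - 16^2)/1 = 7/1 = 7: (m_13, d_13) = (m_1, d_1) = (16, 7), so from here the quotients repeat a_1, ..., a_12; the period length is 12.
Hence the expansion of sqrt(263) is a_0 = 16 followed by the repeating block 4, 1, 1, 1, 1, 15, 1, 1, 1, 1, 4, 32 (period 12).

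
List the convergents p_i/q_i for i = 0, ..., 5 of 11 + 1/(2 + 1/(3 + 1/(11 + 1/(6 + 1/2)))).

Using the convergent recurrence p_i = a_i*p_{i-1} + p_{i-2}, q_i = a_i*q_{i-1} + q_{i-2} with p_{-2}=0, p_{-1}=1, q_{-2}=1, q_{-1}=0:
  i=0: a_0=11, p_0 = 11*1 + 0 = 11, q_0 = 11*0 + 1 = 1.
  i=1: a_1=2, p_1 = 2*11 + 1 = 23, q_1 = 2*1 + 0 = 2.
  i=2: a_2=3, p_2 = 3*23 + 11 = 80, q_2 = 3*2 + 1 = 7.
  i=3: a_3=11, p_3 = 11*80 + 23 = 903, q_3 = 11*7 + 2 = 79.
  i=4: a_4=6, p_4 = 6*903 + 80 = 5498, q_4 = 6*79 + 7 = 481.
  i=5: a_5=2, p_5 = 2*5498 + 903 = 11899, q_5 = 2*481 + 79 = 1041.

11/1, 23/2, 80/7, 903/79, 5498/481, 11899/1041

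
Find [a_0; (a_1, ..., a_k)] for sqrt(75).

Write x_i = (sqrt(75) + m_i)/d_i with (m_0, d_0) = (0, 1). a_0 = floor(sqrt(75)) = 8, since 8^2 = 64 <= 75 < 81 = 9^2.
Iterate m_{i+1} = d_i*a_i - m_i, d_{i+1} = (75 - m_{i+1}^2)/d_i, a_{i+1} = floor((a_0 + m_{i+1})/d_{i+1}):
  m_1 = 1*8 - 0 = 8, d_1 = (75 - 8^2)/1 = 11/1 = 11, a_1 = floor((8 + 8)/11) = 1.
  m_2 = 11*1 - 8 = 3, d_2 = (75 - 3^2)/11 = 66/11 = 6, a_2 = floor((8 + 3)/6) = 1.
  m_3 = 6*1 - 3 = 3, d_3 = (75 - 3^2)/6 = 66/6 = 11, a_3 = floor((8 + 3)/11) = 1.
  m_4 = 11*1 - 3 = 8, d_4 = (75 - 8^2)/11 = 11/11 = 1, a_4 = floor((8 + 8)/1) = 16.
  m_5 = 1*16 - 8 = 8, d_5 = (75 - 8^2)/1 = 11/1 = 11: (m_5, d_5) = (m_1, d_1) = (8, 11), so from here the quotients repeat a_1, ..., a_4; the period length is 4.
Hence the expansion of sqrt(75) is a_0 = 8 followed by the repeating block 1, 1, 1, 16 (period 4).

[8; (1, 1, 1, 16)]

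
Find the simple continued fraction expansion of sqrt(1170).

[34; (4, 1, 6, 1, 4, 68)]

Write x_i = (sqrt(1170) + m_i)/d_i with (m_0, d_0) = (0, 1). a_0 = floor(sqrt(1170)) = 34, since 34^2 = 1156 <= 1170 < 1225 = 35^2.
Iterate m_{i+1} = d_i*a_i - m_i, d_{i+1} = (1170 - m_{i+1}^2)/d_i, a_{i+1} = floor((a_0 + m_{i+1})/d_{i+1}):
  m_1 = 1*34 - 0 = 34, d_1 = (1170 - 34^2)/1 = 14/1 = 14, a_1 = floor((34 + 34)/14) = 4.
  m_2 = 14*4 - 34 = 22, d_2 = (1170 - 22^2)/14 = 686/14 = 49, a_2 = floor((34 + 22)/49) = 1.
  m_3 = 49*1 - 22 = 27, d_3 = (1170 - 27^2)/49 = 441/49 = 9, a_3 = floor((34 + 27)/9) = 6.
  m_4 = 9*6 - 27 = 27, d_4 = (1170 - 27^2)/9 = 441/9 = 49, a_4 = floor((34 + 27)/49) = 1.
  m_5 = 49*1 - 27 = 22, d_5 = (1170 - 22^2)/49 = 686/49 = 14, a_5 = floor((34 + 22)/14) = 4.
  m_6 = 14*4 - 22 = 34, d_6 = (1170 - 34^2)/14 = 14/14 = 1, a_6 = floor((34 + 34)/1) = 68.
  m_7 = 1*68 - 34 = 34, d_7 = (1170 - 34^2)/1 = 14/1 = 14: (m_7, d_7) = (m_1, d_1) = (34, 14), so from here the quotients repeat a_1, ..., a_6; the period length is 6.
Hence the expansion of sqrt(1170) is a_0 = 34 followed by the repeating block 4, 1, 6, 1, 4, 68 (period 6).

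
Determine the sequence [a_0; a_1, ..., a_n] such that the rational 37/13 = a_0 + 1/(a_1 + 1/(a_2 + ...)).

[2; 1, 5, 2]

Run the Euclidean algorithm on 37 and 13; the successive quotients are the partial quotients a_0, a_1, ... (each step inverts the fractional part left over by the previous one):
  37 = 2*13 + 11, so a_0 = 2.
  13 = 1*11 + 2, so a_1 = 1.
  11 = 5*2 + 1, so a_2 = 5.
  2 = 2*1 + 0, so a_3 = 2.
The remainder reaches 0 after 4 divisions, so the expansion has 4 partial quotients, read off in order.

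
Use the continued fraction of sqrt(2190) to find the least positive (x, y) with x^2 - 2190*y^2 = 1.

First expand sqrt(2190) as a continued fraction. With x_i = (sqrt(2190) + m_i)/d_i and (m_0, d_0) = (0, 1): a_0 = floor(sqrt(2190)) = 46, since 46^2 = 2116 <= 2190 < 2209 = 47^2.
Iterate m_{i+1} = d_i*a_i - m_i, d_{i+1} = (2190 - m_{i+1}^2)/d_i, a_{i+1} = floor((a_0 + m_{i+1})/d_{i+1}):
  m_1 = 1*46 - 0 = 46, d_1 = (2190 - 46^2)/1 = 74/1 = 74, a_1 = floor((46 + 46)/74) = 1.
  m_2 = 74*1 - 46 = 28, d_2 = (2190 - 28^2)/74 = 1406/74 = 19, a_2 = floor((46 + 28)/19) = 3.
  m_3 = 19*3 - 28 = 29, d_3 = (2190 - 29^2)/19 = 1349/19 = 71, a_3 = floor((46 + 29)/71) = 1.
  m_4 = 71*1 - 29 = 42, d_4 = (2190 - 42^2)/71 = 426/71 = 6, a_4 = floor((46 + 42)/6) = 14.
  m_5 = 6*14 - 42 = 42, d_5 = (2190 - 42^2)/6 = 426/6 = 71, a_5 = floor((46 + 42)/71) = 1.
  m_6 = 71*1 - 42 = 29, d_6 = (2190 - 29^2)/71 = 1349/71 = 19, a_6 = floor((46 + 29)/19) = 3.
  m_7 = 19*3 - 29 = 28, d_7 = (2190 - 28^2)/19 = 1406/19 = 74, a_7 = floor((46 + 28)/74) = 1.
  m_8 = 74*1 - 28 = 46, d_8 = (2190 - 46^2)/74 = 74/74 = 1, a_8 = floor((46 + 46)/1) = 92.
  m_9 = 1*92 - 46 = 46, d_9 = (2190 - 46^2)/1 = 74/1 = 74: (m_9, d_9) = (m_1, d_1) = (46, 74), so from here the quotients repeat a_1, ..., a_8; the period length is 8.
So sqrt(2190) = [46; (1, 3, 1, 14, 1, 3, 1, 92)] with period length k = 8.
k is even, so the fundamental solution of x^2 - 2190y^2 = 1 is (p_{k-1}, q_{k-1}) = (p_7, q_7); compute convergents through index 7.
Convergents (p_i = a_i*p_{i-1} + p_{i-2}, q_i = a_i*q_{i-1} + q_{i-2} with p_{-2}=0, p_{-1}=1, q_{-2}=1, q_{-1}=0):
  i=0: a_0=46, p_0 = 46*1 + 0 = 46, q_0 = 46*0 + 1 = 1.
  i=1: a_1=1, p_1 = 1*46 + 1 = 47, q_1 = 1*1 + 0 = 1.
  i=2: a_2=3, p_2 = 3*47 + 46 = 187, q_2 = 3*1 + 1 = 4.
  i=3: a_3=1, p_3 = 1*187 + 47 = 234, q_3 = 1*4 + 1 = 5.
  i=4: a_4=14, p_4 = 14*234 + 187 = 3463, q_4 = 14*5 + 4 = 74.
  i=5: a_5=1, p_5 = 1*3463 + 234 = 3697, q_5 = 1*74 + 5 = 79.
  i=6: a_6=3, p_6 = 3*3697 + 3463 = 14554, q_6 = 3*79 + 74 = 311.
  i=7: a_7=1, p_7 = 1*14554 + 3697 = 18251, q_7 = 1*311 + 79 = 390.
Check: 18251^2 - 2190*390^2 = 333099001 - 333099000 = 1, so (x, y) = (18251, 390) solves the equation, and by the theorem it is the least positive solution.

(x, y) = (18251, 390)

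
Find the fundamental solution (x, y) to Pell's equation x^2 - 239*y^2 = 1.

(x, y) = (6195120, 400729)

First expand sqrt(239) as a continued fraction. With x_i = (sqrt(239) + m_i)/d_i and (m_0, d_0) = (0, 1): a_0 = floor(sqrt(239)) = 15, since 15^2 = 225 <= 239 < 256 = 16^2.
Iterate m_{i+1} = d_i*a_i - m_i, d_{i+1} = (239 - m_{i+1}^2)/d_i, a_{i+1} = floor((a_0 + m_{i+1})/d_{i+1}):
  m_1 = 1*15 - 0 = 15, d_1 = (239 - 15^2)/1 = 14/1 = 14, a_1 = floor((15 + 15)/14) = 2.
  m_2 = 14*2 - 15 = 13, d_2 = (239 - 13^2)/14 = 70/14 = 5, a_2 = floor((15 + 13)/5) = 5.
  m_3 = 5*5 - 13 = 12, d_3 = (239 - 12^2)/5 = 95/5 = 19, a_3 = floor((15 + 12)/19) = 1.
  m_4 = 19*1 - 12 = 7, d_4 = (239 - 7^2)/19 = 190/19 = 10, a_4 = floor((15 + 7)/10) = 2.
  m_5 = 10*2 - 7 = 13, d_5 = (239 - 13^2)/10 = 70/10 = 7, a_5 = floor((15 + 13)/7) = 4.
  m_6 = 7*4 - 13 = 15, d_6 = (239 - 15^2)/7 = 14/7 = 2, a_6 = floor((15 + 15)/2) = 15.
  m_7 = 2*15 - 15 = 15, d_7 = (239 - 15^2)/2 = 14/2 = 7, a_7 = floor((15 + 15)/7) = 4.
  m_8 = 7*4 - 15 = 13, d_8 = (239 - 13^2)/7 = 70/7 = 10, a_8 = floor((15 + 13)/10) = 2.
  m_9 = 10*2 - 13 = 7, d_9 = (239 - 7^2)/10 = 190/10 = 19, a_9 = floor((15 + 7)/19) = 1.
  m_10 = 19*1 - 7 = 12, d_10 = (239 - 12^2)/19 = 95/19 = 5, a_10 = floor((15 + 12)/5) = 5.
  m_11 = 5*5 - 12 = 13, d_11 = (239 - 13^2)/5 = 70/5 = 14, a_11 = floor((15 + 13)/14) = 2.
  m_12 = 14*2 - 13 = 15, d_12 = (239 - 15^2)/14 = 14/14 = 1, a_12 = floor((15 + 15)/1) = 30.
  m_13 = 1*30 - 15 = 15, d_13 = (239 - 15^2)/1 = 14/1 = 14: (m_13, d_13) = (m_1, d_1) = (15, 14), so from here the quotients repeat a_1, ..., a_12; the period length is 12.
So sqrt(239) = [15; (2, 5, 1, 2, 4, 15, 4, 2, 1, 5, 2, 30)] with period length k = 12.
k is even, so the fundamental solution of x^2 - 239y^2 = 1 is (p_{k-1}, q_{k-1}) = (p_11, q_11); compute convergents through index 11.
Convergents (p_i = a_i*p_{i-1} + p_{i-2}, q_i = a_i*q_{i-1} + q_{i-2} with p_{-2}=0, p_{-1}=1, q_{-2}=1, q_{-1}=0):
  i=0: a_0=15, p_0 = 15*1 + 0 = 15, q_0 = 15*0 + 1 = 1.
  i=1: a_1=2, p_1 = 2*15 + 1 = 31, q_1 = 2*1 + 0 = 2.
  i=2: a_2=5, p_2 = 5*31 + 15 = 170, q_2 = 5*2 + 1 = 11.
  i=3: a_3=1, p_3 = 1*170 + 31 = 201, q_3 = 1*11 + 2 = 13.
  i=4: a_4=2, p_4 = 2*201 + 170 = 572, q_4 = 2*13 + 11 = 37.
  i=5: a_5=4, p_5 = 4*572 + 201 = 2489, q_5 = 4*37 + 13 = 161.
  i=6: a_6=15, p_6 = 15*2489 + 572 = 37907, q_6 = 15*161 + 37 = 2452.
  i=7: a_7=4, p_7 = 4*37907 + 2489 = 154117, q_7 = 4*2452 + 161 = 9969.
  i=8: a_8=2, p_8 = 2*154117 + 37907 = 346141, q_8 = 2*9969 + 2452 = 22390.
  i=9: a_9=1, p_9 = 1*346141 + 154117 = 500258, q_9 = 1*22390 + 9969 = 32359.
  i=10: a_10=5, p_10 = 5*500258 + 346141 = 2847431, q_10 = 5*32359 + 22390 = 184185.
  i=11: a_11=2, p_11 = 2*2847431 + 500258 = 6195120, q_11 = 2*184185 + 32359 = 400729.
Check: 6195120^2 - 239*400729^2 = 38379511814400 - 38379511814399 = 1, so (x, y) = (6195120, 400729) solves the equation, and by the theorem it is the least positive solution.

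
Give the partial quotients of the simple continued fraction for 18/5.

[3; 1, 1, 2]

Run the Euclidean algorithm on 18 and 5; the successive quotients are the partial quotients a_0, a_1, ... (each step inverts the fractional part left over by the previous one):
  18 = 3*5 + 3, so a_0 = 3.
  5 = 1*3 + 2, so a_1 = 1.
  3 = 1*2 + 1, so a_2 = 1.
  2 = 2*1 + 0, so a_3 = 2.
The remainder reaches 0 after 4 divisions, so the expansion has 4 partial quotients, read off in order.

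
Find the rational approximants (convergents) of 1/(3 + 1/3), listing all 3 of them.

0/1, 1/3, 3/10

Using the convergent recurrence p_i = a_i*p_{i-1} + p_{i-2}, q_i = a_i*q_{i-1} + q_{i-2} with p_{-2}=0, p_{-1}=1, q_{-2}=1, q_{-1}=0:
  i=0: a_0=0, p_0 = 0*1 + 0 = 0, q_0 = 0*0 + 1 = 1.
  i=1: a_1=3, p_1 = 3*0 + 1 = 1, q_1 = 3*1 + 0 = 3.
  i=2: a_2=3, p_2 = 3*1 + 0 = 3, q_2 = 3*3 + 1 = 10.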